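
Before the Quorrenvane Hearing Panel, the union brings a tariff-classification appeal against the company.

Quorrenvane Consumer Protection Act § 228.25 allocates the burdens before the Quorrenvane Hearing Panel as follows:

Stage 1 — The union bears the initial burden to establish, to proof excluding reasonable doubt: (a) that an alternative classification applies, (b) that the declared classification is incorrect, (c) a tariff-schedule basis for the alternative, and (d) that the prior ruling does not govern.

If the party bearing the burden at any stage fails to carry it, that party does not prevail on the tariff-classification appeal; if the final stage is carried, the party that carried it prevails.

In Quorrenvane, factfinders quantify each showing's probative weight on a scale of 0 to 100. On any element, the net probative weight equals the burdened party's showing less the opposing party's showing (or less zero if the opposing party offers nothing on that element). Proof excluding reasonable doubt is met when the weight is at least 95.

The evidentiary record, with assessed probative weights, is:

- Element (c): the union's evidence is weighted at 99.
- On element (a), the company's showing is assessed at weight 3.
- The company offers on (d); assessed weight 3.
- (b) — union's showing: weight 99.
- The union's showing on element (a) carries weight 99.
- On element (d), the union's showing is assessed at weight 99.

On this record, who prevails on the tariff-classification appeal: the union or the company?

union

Stage 1 — burden on union; standard: proof excluding reasonable doubt (weight is at least 95).
    (a): 99 − 3 = 96 ≥ 95 [met]
    (b): 99 ≥ 95 [met]
    (c): 99 ≥ 95 [met]
    (d): 99 − 3 = 96 ≥ 95 [met]
  Stage 1 carried; the final stage is satisfied.
All stages carried — the union prevails.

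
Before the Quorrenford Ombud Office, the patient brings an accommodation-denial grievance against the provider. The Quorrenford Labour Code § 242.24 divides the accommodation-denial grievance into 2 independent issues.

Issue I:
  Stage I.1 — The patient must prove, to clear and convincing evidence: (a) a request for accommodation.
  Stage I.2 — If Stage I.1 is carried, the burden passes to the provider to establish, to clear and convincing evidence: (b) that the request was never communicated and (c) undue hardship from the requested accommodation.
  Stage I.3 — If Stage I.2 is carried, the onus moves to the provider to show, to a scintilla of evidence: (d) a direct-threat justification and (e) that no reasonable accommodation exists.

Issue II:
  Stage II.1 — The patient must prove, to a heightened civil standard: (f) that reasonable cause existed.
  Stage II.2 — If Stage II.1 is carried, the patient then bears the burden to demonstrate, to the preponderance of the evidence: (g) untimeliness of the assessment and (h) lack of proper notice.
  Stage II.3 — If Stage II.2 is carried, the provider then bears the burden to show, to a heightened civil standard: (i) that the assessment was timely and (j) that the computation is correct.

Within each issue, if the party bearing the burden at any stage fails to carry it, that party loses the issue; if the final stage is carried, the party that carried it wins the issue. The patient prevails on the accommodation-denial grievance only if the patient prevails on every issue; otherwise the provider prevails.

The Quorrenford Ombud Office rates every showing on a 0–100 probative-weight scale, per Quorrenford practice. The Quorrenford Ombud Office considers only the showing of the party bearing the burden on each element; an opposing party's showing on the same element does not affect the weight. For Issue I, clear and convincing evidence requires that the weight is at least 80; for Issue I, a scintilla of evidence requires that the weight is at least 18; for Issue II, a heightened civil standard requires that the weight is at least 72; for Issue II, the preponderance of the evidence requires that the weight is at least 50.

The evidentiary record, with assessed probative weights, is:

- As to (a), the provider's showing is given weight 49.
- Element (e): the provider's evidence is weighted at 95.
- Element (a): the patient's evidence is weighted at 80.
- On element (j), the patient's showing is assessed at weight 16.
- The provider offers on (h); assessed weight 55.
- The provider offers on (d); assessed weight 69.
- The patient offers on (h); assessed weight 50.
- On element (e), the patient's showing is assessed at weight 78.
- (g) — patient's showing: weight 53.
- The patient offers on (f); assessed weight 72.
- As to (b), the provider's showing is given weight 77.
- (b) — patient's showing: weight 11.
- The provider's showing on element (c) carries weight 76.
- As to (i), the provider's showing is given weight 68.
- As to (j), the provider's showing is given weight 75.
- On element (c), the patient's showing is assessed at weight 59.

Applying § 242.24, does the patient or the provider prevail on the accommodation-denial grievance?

patient

— Issue I —
Stage I.1 (patient, clear and convincing evidence, weight is at least 80): (a) 80 (provider's 49 disregarded) ≥ 80 — meets.
  All elements met. The burden passes to the provider.
Stage I.2 (provider, clear and convincing evidence, weight is at least 80): (b) 77 (patient's 11 disregarded) < 80 — fails; (c) 76 (patient's 59 disregarded) < 80 — fails.
  Stage I.2 not carried; the provider fails its burden.
So the patient prevails on this issue.
— Issue II —
Stage II.1 (patient, a heightened civil standard, weight is at least 72): (f) 72 ≥ 72 — meets.
  Stage II.1 carried; the burden remains with the patient.
Stage II.2 (patient, the preponderance of the evidence, weight is at least 50): (g) 53 ≥ 50 — meets; (h) 50 (provider's 55 disregarded) ≥ 50 — meets.
  Stage II.2 carried; the burden shifts to the provider.
Stage II.3 (provider, a heightened civil standard, weight is at least 72): (i) 68 < 72 — fails; (j) 75 (patient's 16 disregarded) ≥ 72 — meets.
  Not every element is met, so the provider fails to carry Stage II.3.
So the patient prevails on this issue.
Per-issue: Issue I → patient; Issue II → patient. The patient must prevail on every issue; overall, the patient prevails.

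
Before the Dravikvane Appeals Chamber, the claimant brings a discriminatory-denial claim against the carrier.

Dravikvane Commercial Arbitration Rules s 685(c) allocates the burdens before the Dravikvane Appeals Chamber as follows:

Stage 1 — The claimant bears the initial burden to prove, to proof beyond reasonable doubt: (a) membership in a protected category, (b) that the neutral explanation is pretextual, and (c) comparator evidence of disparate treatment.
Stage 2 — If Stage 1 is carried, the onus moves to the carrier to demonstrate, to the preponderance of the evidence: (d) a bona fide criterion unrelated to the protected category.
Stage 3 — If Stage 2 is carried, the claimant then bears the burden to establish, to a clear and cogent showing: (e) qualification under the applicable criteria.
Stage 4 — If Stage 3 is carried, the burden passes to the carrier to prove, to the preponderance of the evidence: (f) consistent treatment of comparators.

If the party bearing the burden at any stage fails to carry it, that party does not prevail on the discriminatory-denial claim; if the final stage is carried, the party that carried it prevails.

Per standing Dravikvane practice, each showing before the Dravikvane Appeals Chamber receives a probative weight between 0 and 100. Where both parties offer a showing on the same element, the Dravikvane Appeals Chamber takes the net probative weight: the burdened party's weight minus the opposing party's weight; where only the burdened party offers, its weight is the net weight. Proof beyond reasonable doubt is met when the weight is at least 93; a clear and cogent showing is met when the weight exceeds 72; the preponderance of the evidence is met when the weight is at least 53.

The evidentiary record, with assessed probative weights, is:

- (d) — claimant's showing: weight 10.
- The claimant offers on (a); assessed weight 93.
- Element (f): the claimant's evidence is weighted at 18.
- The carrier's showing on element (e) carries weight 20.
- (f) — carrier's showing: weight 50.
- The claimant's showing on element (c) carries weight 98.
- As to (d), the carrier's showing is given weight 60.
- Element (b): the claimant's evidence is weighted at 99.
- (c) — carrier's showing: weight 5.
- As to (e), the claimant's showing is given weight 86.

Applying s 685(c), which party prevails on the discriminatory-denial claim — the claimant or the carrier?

Stage 1 (claimant, proof beyond reasonable doubt, weight is at least 93): (a) 93 ≥ 93 — meets; (b) 99 ≥ 93 — meets; (c) net 98−5=93 ≥ 93 — meets.
  Stage 1 carried; the burden shifts to the carrier.
Stage 2 (carrier, the preponderance of the evidence, weight is at least 53): (d) net 60−10=50 < 53 — fails.
  Stage 2 not carried; the carrier fails its burden.
So the claimant prevails.

claimant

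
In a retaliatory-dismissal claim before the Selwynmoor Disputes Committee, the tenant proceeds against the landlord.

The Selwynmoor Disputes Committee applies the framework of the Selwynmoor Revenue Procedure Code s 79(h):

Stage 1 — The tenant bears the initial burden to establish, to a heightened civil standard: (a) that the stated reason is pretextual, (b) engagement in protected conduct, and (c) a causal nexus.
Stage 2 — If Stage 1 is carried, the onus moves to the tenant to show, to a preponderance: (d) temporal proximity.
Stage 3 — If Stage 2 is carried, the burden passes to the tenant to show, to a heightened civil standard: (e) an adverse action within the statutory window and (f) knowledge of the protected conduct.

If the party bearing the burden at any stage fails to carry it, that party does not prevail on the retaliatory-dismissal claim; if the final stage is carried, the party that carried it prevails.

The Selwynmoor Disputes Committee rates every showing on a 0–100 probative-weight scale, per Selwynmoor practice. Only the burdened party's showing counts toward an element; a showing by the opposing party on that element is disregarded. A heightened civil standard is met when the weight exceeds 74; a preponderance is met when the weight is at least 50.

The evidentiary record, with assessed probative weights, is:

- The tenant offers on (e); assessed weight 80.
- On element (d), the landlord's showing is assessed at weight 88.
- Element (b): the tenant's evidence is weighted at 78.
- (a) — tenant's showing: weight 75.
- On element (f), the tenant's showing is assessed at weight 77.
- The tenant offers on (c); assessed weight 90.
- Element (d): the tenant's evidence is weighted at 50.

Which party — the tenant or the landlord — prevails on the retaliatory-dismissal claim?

Stage 1 (tenant, a heightened civil standard, weight exceeds 74): (a) 75 > 74 — meets; (b) 78 > 74 — meets; (c) 90 > 74 — meets.
  All elements met. The tenant retains the burden for Stage 2.
Stage 2 (tenant, a preponderance, weight is at least 50): (d) 50 (landlord's 88 disregarded) ≥ 50 — meets.
  Stage 2 carried; the burden remains with the tenant.
Stage 3 (tenant, a heightened civil standard, weight exceeds 74): (e) 80 > 74 — meets; (f) 77 > 74 — meets.
  All elements met at the final stage.
All stages carried — the tenant prevails.

tenant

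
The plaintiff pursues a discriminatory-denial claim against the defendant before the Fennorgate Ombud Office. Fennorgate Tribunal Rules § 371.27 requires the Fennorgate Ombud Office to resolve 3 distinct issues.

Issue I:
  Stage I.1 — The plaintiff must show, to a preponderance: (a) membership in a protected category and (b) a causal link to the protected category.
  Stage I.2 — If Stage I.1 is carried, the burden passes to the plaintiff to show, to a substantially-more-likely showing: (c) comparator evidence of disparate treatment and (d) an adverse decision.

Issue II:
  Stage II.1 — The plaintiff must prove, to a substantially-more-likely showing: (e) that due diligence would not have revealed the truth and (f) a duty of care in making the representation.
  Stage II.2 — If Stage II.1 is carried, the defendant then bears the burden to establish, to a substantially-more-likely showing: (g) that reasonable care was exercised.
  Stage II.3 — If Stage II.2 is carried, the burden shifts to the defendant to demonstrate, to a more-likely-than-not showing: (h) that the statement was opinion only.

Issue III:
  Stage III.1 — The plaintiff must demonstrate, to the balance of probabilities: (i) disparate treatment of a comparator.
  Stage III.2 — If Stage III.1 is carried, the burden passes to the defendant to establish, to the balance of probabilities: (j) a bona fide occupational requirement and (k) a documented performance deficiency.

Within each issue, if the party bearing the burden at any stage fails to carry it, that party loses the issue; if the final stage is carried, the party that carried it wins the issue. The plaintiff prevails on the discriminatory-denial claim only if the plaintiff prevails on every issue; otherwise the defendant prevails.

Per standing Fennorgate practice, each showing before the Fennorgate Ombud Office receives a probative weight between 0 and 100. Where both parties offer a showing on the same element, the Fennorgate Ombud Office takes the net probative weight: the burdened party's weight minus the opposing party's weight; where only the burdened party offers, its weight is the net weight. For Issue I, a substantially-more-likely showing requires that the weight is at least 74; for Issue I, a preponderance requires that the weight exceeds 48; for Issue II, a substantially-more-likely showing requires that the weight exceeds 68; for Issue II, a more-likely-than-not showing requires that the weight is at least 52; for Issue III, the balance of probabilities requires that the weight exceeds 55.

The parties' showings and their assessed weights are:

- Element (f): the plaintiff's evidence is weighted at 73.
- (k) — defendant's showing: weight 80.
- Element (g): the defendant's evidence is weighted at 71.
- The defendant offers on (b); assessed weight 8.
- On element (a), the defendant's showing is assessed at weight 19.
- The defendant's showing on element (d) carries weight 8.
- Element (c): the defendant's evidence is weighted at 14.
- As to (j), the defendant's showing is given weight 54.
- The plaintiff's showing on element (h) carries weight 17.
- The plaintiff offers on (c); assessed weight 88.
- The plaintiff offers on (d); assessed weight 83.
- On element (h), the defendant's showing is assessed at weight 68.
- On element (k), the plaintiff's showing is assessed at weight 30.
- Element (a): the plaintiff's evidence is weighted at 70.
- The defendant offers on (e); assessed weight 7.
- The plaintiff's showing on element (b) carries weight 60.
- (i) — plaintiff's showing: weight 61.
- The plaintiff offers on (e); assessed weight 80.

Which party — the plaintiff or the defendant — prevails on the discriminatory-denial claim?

plaintiff

— Issue I —
At Stage I.1 the plaintiff must meet a preponderance (weight exceeds 48): on (a) the weight is 70 less the opposing 19 gives net 51, > 48, so (a) meets the standard; on (b) the weight is 60 less the opposing 8 gives net 52, which does exceed 48, so (b) meets the standard.
  Stage I.1 carried; the burden remains with the plaintiff.
At Stage I.2 the plaintiff must meet a substantially-more-likely showing (weight is at least 74): on (c) the weight is 88 less the opposing 14 gives net 74, ≥ 74, so (c) meets the standard; on (d) the weight is 83 less the opposing 8 gives net 75, which does reach 74, so (d) meets the standard.
  All elements met at the final stage.
Every stage carried; the plaintiff prevails on this issue.
— Issue II —
Stage II.1 (plaintiff, a substantially-more-likely showing, weight exceeds 68): (e) net 80−7=73 > 68 — meets; (f) 73 > 68 — meets.
  The plaintiff carries Stage II.1; the defendant now bears the burden.
Stage II.2 (defendant, a substantially-more-likely showing, weight exceeds 68): (g) 71 > 68 — meets.
  Stage II.2 carried; the burden remains with the defendant.
Stage II.3 (defendant, a more-likely-than-not showing, weight is at least 52): (h) net 68−17=51 < 52 — fails.
  Not every element is met, so the defendant fails to carry Stage II.3.
So the plaintiff prevails on this issue.
— Issue III —
Stage III.1 — burden on plaintiff; standard: the balance of probabilities (weight exceeds 55).
    (i): 61 > 55 [met]
  Stage III.1 is satisfied; the onus moves to the defendant.
Stage III.2 — burden on defendant; standard: the balance of probabilities (weight exceeds 55).
    (j): 54 ≤ 55 [not met]
    (k): 80 − 30 = 50 ≤ 55 [not met]
  Stage III.2 not carried; the defendant fails its burden.
The analysis ends at Stage III.2; the plaintiff prevails on this issue.
Per-issue: Issue I → plaintiff; Issue II → plaintiff; Issue III → plaintiff. The plaintiff must prevail on every issue; overall, the plaintiff prevails.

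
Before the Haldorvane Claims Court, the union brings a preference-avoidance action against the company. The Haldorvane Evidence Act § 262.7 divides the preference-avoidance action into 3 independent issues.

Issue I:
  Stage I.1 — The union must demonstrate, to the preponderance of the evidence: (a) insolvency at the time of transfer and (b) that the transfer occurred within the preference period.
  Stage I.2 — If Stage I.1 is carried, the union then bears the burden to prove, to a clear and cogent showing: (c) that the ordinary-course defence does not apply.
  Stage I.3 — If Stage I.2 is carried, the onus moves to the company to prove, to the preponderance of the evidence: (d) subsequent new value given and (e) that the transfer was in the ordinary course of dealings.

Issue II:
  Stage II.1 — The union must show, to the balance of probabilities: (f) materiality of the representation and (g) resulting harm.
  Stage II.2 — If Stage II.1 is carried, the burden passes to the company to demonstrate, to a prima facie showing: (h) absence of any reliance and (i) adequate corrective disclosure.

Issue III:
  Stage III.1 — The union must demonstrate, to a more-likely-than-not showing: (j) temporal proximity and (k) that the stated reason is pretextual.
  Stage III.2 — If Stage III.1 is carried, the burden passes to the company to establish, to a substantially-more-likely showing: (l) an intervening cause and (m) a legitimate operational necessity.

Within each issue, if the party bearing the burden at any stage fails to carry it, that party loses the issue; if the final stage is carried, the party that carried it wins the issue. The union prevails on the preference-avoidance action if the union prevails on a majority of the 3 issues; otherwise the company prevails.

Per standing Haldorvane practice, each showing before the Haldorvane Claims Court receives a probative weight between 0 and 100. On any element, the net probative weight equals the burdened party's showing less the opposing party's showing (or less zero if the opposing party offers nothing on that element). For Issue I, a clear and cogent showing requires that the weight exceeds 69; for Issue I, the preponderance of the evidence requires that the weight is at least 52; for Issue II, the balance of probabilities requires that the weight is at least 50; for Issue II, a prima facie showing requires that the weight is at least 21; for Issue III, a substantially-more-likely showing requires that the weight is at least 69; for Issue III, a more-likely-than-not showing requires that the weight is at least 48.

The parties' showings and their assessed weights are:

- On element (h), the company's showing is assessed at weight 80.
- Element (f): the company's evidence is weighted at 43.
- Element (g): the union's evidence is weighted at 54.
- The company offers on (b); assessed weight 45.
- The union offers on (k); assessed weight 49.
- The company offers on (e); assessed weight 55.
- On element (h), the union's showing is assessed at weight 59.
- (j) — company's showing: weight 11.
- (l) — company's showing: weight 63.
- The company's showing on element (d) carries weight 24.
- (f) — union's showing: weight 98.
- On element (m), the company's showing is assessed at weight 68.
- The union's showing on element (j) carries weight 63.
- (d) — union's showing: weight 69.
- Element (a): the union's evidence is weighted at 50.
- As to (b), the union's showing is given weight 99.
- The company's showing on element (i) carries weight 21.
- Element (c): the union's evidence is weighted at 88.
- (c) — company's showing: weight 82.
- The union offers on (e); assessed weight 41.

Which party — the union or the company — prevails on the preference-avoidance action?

company

— Issue I —
Stage I.1 — burden on union; standard: the preponderance of the evidence (weight is at least 52).
    (a): 50 < 52 [not met]
    (b): 99 − 45 = 54 ≥ 52 [met]
  Not every element is met, so the union fails to carry Stage I.1.
So the company prevails on this issue.
— Issue II —
Stage II.1 (union, the balance of probabilities, weight is at least 50): (f) net 98−43=55 ≥ 50 — meets; (g) 54 ≥ 50 — meets.
  The union carries Stage II.1; the company now bears the burden.
Stage II.2 (company, a prima facie showing, weight is at least 21): (h) net 80−59=21 ≥ 21 — meets; (i) 21 ≥ 21 — meets.
  The company carries the last stage.
Every stage carried; the company prevails on this issue.
— Issue III —
Stage III.1 — burden on union; standard: a more-likely-than-not showing (weight is at least 48).
    (j): 63 − 11 = 52 ≥ 48 [met]
    (k): 49 ≥ 48 [met]
  Stage III.1 is satisfied; the onus moves to the company.
Stage III.2 — burden on company; standard: a substantially-more-likely showing (weight is at least 69).
    (l): 63 < 69 [not met]
    (m): 68 < 69 [not met]
  Not every element is met, so the company fails to carry Stage III.2.
So the union prevails on this issue.
Per-issue: Issue I → company; Issue II → company; Issue III → union. The union must prevail on a majority of issues; overall, the company prevails.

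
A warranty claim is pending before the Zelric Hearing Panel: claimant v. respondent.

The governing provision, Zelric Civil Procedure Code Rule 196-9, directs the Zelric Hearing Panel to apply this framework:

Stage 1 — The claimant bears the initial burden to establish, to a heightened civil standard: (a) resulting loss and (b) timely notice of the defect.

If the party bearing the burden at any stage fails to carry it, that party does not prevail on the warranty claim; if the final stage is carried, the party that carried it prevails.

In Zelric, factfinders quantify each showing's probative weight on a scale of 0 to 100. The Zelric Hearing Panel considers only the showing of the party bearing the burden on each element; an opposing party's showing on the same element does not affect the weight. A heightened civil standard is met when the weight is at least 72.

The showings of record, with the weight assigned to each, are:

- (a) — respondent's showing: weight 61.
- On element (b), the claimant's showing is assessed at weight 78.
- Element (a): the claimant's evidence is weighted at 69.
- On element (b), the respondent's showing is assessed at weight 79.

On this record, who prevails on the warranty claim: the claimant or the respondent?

respondent

Stage 1 — burden on claimant; standard: a heightened civil standard (weight is at least 72).
    (a): 69 (respondent's 61 disregarded) < 72 [not met]
    (b): 78 (respondent's 79 disregarded) ≥ 72 [met]
  The claimant does not carry Stage 1.
The analysis ends at Stage 1; the respondent prevails.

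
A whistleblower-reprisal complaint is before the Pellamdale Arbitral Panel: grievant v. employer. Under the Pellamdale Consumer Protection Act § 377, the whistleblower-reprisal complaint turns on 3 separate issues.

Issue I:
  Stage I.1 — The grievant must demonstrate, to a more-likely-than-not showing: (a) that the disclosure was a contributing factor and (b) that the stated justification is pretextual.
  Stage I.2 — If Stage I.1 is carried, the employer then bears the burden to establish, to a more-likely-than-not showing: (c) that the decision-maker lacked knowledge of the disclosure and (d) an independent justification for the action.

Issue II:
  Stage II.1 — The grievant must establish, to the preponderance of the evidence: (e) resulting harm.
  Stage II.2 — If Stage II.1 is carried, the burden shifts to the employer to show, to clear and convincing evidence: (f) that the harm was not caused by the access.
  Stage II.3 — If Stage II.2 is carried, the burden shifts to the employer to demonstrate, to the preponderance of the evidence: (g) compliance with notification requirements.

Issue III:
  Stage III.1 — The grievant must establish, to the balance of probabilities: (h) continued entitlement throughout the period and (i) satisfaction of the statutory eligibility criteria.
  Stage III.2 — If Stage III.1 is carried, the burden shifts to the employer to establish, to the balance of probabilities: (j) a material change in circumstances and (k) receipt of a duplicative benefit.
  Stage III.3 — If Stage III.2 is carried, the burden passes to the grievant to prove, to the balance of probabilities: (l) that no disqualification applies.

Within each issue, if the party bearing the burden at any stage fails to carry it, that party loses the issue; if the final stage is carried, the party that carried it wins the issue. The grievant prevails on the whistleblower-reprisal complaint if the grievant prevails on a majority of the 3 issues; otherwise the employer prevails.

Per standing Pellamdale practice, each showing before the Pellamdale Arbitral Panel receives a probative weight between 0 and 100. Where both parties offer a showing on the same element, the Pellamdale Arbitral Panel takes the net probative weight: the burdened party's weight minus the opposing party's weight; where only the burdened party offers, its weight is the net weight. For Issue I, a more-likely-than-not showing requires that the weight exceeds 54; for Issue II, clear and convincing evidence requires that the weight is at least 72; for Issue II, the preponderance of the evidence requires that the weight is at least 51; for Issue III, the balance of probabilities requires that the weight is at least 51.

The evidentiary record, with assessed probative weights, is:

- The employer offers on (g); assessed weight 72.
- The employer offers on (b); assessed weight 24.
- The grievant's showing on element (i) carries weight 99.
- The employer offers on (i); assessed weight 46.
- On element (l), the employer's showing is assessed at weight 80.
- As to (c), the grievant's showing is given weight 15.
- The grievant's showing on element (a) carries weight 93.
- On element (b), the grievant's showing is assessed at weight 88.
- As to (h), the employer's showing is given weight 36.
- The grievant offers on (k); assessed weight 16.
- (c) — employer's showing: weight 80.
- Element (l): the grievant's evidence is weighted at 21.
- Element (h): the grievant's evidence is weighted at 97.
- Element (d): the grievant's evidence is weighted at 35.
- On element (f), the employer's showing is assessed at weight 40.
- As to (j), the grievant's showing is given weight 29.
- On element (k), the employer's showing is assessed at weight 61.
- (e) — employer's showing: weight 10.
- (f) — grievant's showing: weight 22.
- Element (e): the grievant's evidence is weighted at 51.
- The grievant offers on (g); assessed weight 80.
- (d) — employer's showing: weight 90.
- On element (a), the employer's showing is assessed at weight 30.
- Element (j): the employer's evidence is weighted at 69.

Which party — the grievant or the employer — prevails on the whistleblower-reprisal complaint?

— Issue I —
Stage I.1 — burden on grievant; standard: a more-likely-than-not showing (weight exceeds 54).
    (a): 93 − 30 = 63 > 54 [met]
    (b): 88 − 24 = 64 > 54 [met]
  Stage I.1 carried; the burden shifts to the employer.
Stage I.2 — burden on employer; standard: a more-likely-than-not showing (weight exceeds 54).
    (c): 80 − 15 = 65 > 54 [met]
    (d): 90 − 35 = 55 > 54 [met]
  All elements met at the final stage.
All stages carried — the employer prevails on this issue.
— Issue II —
At Stage II.1 the grievant must meet the preponderance of the evidence (weight is at least 51): on (e) the weight is 51 less the opposing 10 gives net 41, < 51, so (e) does not meet the standard.
  Not every element is met, so the grievant fails to carry Stage II.1.
The analysis ends at Stage II.1; the employer prevails on this issue.
— Issue III —
At Stage III.1 the grievant must meet the balance of probabilities (weight is at least 51): on (h) the weight is 97 less the opposing 36 gives net 61, ≥ 51, so (h) meets the standard; on (i) the weight is 99 less the opposing 46 gives net 53, which does reach 51, so (i) meets the standard.
  The grievant carries Stage III.1; the employer now bears the burden.
At Stage III.2 the employer must meet the balance of probabilities (weight is at least 51): on (j) the weight is 69 less the opposing 29 gives net 40, < 51, so (j) does not meet the standard; on (k) the weight is 61 less the opposing 16 gives net 45, < 51, so (k) does not meet the standard.
  The employer does not carry Stage III.2.
The analysis ends at Stage III.2; the grievant prevails on this issue.
Per-issue: Issue I → employer; Issue II → employer; Issue III → grievant. The grievant must prevail on a majority of issues; overall, the employer prevails.

employer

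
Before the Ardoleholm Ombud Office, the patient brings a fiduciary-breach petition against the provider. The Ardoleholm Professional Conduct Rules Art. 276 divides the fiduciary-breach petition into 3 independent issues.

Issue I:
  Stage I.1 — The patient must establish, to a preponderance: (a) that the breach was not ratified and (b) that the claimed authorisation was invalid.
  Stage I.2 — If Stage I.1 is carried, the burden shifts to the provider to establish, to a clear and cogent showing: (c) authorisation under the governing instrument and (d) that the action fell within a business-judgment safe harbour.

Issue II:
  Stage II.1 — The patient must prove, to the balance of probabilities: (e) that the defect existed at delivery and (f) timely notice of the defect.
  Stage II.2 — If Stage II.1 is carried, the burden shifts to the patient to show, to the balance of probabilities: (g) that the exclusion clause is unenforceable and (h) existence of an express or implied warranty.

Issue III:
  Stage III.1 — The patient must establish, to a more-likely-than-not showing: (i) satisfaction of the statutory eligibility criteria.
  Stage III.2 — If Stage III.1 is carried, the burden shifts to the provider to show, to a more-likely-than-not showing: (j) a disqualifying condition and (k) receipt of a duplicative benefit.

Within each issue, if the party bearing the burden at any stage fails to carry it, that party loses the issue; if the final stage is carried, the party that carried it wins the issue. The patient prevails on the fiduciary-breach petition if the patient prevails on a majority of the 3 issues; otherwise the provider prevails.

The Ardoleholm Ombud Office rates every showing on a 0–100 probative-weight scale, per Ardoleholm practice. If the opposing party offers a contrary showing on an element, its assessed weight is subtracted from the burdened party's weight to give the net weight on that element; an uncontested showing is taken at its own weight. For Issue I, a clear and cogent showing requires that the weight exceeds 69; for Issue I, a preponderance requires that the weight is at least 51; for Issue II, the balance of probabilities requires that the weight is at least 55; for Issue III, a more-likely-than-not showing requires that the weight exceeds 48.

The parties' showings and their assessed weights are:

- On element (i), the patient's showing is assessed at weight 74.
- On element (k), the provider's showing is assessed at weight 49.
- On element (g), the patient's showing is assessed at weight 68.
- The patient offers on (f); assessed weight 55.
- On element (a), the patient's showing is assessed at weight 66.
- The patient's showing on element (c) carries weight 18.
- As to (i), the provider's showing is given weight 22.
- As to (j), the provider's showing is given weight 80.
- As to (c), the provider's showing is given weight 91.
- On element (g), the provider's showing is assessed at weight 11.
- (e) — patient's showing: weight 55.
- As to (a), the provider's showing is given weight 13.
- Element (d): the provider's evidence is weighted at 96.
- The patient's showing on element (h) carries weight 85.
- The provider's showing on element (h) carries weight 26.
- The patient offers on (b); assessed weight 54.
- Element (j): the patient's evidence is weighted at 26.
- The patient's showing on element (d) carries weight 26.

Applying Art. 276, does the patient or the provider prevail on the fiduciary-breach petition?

provider

— Issue I —
Stage I.1 (patient, a preponderance, weight is at least 51): (a) net 66−13=53 ≥ 51 — meets; (b) 54 ≥ 51 — meets.
  The patient carries Stage I.1; the provider now bears the burden.
Stage I.2 (provider, a clear and cogent showing, weight exceeds 69): (c) net 91−18=73 > 69 — meets; (d) net 96−26=70 > 69 — meets.
  All elements met at the final stage.
All stages carried — the provider prevails on this issue.
— Issue II —
Stage II.1 (patient, the balance of probabilities, weight is at least 55): (e) 55 ≥ 55 — meets; (f) 55 ≥ 55 — meets.
  Stage II.1 carried; the burden remains with the patient.
Stage II.2 (patient, the balance of probabilities, weight is at least 55): (g) net 68−11=57 ≥ 55 — meets; (h) net 85−26=59 ≥ 55 — meets.
  The patient carries the last stage.
Every stage carried; the patient prevails on this issue.
— Issue III —
Stage III.1 (patient, a more-likely-than-not showing, weight exceeds 48): (i) net 74−22=52 > 48 — meets.
  Stage III.1 carried; the burden shifts to the provider.
Stage III.2 (provider, a more-likely-than-not showing, weight exceeds 48): (j) net 80−26=54 > 48 — meets; (k) 49 > 48 — meets.
  The provider carries the last stage.
Every stage carried; the provider prevails on this issue.
Per-issue: Issue I → provider; Issue II → patient; Issue III → provider. The patient must prevail on a majority of issues; overall, the provider prevails.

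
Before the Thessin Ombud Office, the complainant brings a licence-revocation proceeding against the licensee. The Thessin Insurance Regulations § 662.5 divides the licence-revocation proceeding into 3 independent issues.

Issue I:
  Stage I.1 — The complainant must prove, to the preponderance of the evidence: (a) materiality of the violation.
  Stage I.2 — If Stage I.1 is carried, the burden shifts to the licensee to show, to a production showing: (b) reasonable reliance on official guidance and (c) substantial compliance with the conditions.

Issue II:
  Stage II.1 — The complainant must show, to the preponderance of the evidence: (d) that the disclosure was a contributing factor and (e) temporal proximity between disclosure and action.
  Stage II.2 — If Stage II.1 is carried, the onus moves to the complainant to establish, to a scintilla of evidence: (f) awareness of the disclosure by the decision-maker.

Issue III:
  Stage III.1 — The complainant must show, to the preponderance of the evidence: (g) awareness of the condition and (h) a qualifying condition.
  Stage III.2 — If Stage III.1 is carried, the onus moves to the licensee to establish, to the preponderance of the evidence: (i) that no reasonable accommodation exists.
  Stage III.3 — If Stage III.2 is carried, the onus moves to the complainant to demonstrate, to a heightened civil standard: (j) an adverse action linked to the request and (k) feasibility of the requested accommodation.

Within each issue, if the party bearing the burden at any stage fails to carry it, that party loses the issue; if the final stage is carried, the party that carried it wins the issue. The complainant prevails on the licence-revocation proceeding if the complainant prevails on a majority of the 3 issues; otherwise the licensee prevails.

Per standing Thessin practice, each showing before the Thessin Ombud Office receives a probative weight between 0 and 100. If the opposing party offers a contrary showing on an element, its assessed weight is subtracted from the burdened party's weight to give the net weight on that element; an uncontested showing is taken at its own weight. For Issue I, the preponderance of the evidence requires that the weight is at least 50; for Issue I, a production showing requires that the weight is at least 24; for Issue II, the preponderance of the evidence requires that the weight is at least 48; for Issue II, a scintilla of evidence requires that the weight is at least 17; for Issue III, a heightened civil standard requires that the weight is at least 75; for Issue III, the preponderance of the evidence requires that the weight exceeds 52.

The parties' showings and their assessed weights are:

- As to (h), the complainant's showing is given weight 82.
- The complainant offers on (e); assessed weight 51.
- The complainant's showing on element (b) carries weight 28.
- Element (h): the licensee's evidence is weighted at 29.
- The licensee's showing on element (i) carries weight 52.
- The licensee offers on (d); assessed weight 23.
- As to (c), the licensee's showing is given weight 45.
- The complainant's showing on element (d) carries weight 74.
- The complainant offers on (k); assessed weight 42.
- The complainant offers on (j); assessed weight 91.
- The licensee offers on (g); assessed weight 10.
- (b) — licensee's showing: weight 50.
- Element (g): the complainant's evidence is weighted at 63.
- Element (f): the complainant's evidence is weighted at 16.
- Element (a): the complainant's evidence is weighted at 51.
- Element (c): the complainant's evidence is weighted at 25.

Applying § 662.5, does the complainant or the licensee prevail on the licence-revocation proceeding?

— Issue I —
Stage I.1 — burden on complainant; standard: the preponderance of the evidence (weight is at least 50).
    (a): 51 ≥ 50 [met]
  All elements met. The burden passes to the licensee.
Stage I.2 — burden on licensee; standard: a production showing (weight is at least 24).
    (b): 50 − 28 = 22 < 24 [not met]
    (c): 45 − 25 = 20 < 24 [not met]
  The licensee does not carry Stage I.2.
The complainant prevails on this issue.
— Issue II —
Stage II.1 — burden on complainant; standard: the preponderance of the evidence (weight is at least 48).
    (d): 74 − 23 = 51 ≥ 48 [met]
    (e): 51 ≥ 48 [met]
  All elements met. The complainant retains the burden for Stage II.2.
Stage II.2 — burden on complainant; standard: a scintilla of evidence (weight is at least 17).
    (f): 16 < 17 [not met]
  Stage II.2 not carried; the complainant fails its burden.
The analysis ends at Stage II.2; the licensee prevails on this issue.
— Issue III —
Stage III.1 (complainant, the preponderance of the evidence, weight exceeds 52): (g) net 63−10=53 > 52 — meets; (h) net 82−29=53 > 52 — meets.
  The complainant carries Stage III.1; the licensee now bears the burden.
Stage III.2 (licensee, the preponderance of the evidence, weight exceeds 52): (i) 52 ≤ 52 — fails.
  Stage III.2 not carried; the licensee fails its burden.
The complainant prevails on this issue.
Per-issue: Issue I → complainant; Issue II → licensee; Issue III → complainant. The complainant must prevail on a majority of issues; overall, the complainant prevails.

complainant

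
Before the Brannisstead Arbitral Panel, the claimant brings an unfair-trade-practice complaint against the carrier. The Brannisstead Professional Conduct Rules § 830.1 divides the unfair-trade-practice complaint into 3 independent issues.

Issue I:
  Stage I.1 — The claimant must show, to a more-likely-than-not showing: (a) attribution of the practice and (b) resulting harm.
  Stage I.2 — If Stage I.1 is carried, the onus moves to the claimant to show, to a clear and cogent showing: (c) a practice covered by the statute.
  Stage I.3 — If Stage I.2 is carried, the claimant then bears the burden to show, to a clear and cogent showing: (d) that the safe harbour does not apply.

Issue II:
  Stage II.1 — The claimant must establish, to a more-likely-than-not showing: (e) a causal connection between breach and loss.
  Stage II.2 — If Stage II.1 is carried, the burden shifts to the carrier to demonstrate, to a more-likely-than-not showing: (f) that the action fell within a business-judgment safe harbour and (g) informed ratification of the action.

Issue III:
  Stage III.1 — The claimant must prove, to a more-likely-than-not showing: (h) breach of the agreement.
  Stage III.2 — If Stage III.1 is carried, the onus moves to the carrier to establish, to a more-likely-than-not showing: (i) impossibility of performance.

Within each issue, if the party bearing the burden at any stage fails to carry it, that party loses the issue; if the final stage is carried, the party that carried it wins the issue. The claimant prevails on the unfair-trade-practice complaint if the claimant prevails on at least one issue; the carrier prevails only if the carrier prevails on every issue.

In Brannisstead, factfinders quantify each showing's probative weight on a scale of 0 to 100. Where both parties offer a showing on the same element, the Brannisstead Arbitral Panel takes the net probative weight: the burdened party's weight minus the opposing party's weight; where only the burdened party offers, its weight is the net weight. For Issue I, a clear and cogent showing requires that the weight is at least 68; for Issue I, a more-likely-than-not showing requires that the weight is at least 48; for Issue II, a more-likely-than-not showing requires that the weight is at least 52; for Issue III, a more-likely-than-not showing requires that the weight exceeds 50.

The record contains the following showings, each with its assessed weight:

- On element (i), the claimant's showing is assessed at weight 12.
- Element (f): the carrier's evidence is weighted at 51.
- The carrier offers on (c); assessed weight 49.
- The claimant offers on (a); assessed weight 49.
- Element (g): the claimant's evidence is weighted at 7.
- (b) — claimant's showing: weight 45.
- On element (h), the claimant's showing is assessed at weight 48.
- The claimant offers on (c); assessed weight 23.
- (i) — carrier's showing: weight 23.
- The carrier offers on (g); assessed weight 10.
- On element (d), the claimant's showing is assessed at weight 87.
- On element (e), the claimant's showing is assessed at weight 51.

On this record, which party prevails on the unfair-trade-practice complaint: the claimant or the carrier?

— Issue I —
Stage I.1 (claimant, a more-likely-than-not showing, weight is at least 48): (a) 49 ≥ 48 — meets; (b) 45 < 48 — fails.
  Stage I.1 not carried; the claimant fails its burden.
The carrier prevails on this issue.
— Issue II —
Stage II.1 (claimant, a more-likely-than-not showing, weight is at least 52): (e) 51 < 52 — fails.
  Not every element is met, so the claimant fails to carry Stage II.1.
The analysis ends at Stage II.1; the carrier prevails on this issue.
— Issue III —
Stage III.1 (claimant, a more-likely-than-not showing, weight exceeds 50): (h) 48 ≤ 50 — fails.
  Not every element is met, so the claimant fails to carry Stage III.1.
So the carrier prevails on this issue.
Per-issue: Issue I → carrier; Issue II → carrier; Issue III → carrier. The claimant must prevail on at least one issue; overall, the carrier prevails.

carrier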